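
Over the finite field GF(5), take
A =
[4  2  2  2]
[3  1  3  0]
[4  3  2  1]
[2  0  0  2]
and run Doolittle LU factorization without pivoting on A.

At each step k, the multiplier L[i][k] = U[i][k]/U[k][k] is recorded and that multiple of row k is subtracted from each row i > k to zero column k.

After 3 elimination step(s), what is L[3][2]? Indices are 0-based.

Step 1: pivot at (0,0) is 4.
  row1 ← row1 − (2)·row0  ⇒  L[1][0]=2, U row1=(0, 2, 4, 1)
  row2 ← row2 − (1)·row0  ⇒  L[2][0]=1, U row2=(0, 1, 0, 4)
  row3 ← row3 − (3)·row0  ⇒  L[3][0]=3, U row3=(0, 4, 4, 1)
Step 2: pivot at (1,1) is 2.
  row2 ← row2 − (3)·row1  ⇒  L[2][1]=3, U row2=(0, 0, 3, 1)
  row3 ← row3 − (2)·row1  ⇒  L[3][1]=2, U row3=(0, 0, 1, 4)
Step 3: pivot at (2,2) is 3.
  row3 ← row3 − (2)·row2  ⇒  L[3][2]=2, U row3=(0, 0, 0, 2)

L[3][2] = 2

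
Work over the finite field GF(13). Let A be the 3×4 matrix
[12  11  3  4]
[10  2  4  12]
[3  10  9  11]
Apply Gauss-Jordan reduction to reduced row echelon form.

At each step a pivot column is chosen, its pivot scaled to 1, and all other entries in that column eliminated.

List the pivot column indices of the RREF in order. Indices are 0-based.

pivot columns: 0, 1, 2

pivot(0,0)=12: scale R0 → (1, 2, 10, 9)
  clear (1,0): R1 −= (10)R0 → (0, 8, 8, 0)
  clear (2,0): R2 −= (3)R0 → (0, 4, 5, 10)
pivot(1,1)=8: scale R1 → (0, 1, 1, 0)
  clear (0,1): R0 −= (2)R1 → (1, 0, 8, 9)
  clear (2,1): R2 −= (4)R1 → (0, 0, 1, 10)
pivot(2,2)=1: scale R2 → (0, 0, 1, 10)
  clear (0,2): R0 −= (8)R2 → (1, 0, 0, 7)
  clear (1,2): R1 −= (1)R2 → (0, 1, 0, 3)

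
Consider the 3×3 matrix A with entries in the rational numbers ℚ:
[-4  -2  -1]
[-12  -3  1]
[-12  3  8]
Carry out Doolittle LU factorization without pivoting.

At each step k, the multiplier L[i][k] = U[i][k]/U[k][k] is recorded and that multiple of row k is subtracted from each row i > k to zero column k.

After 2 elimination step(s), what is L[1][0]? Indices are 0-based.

[col 0] pivot -4
  R1 -= 3*R0 → (0, 3, 4)  (L[1][0] := 3)
  R2 -= 3*R0 → (0, 9, 11)  (L[2][0] := 3)
[col 1] pivot 3
  R2 -= 3*R1 → (0, 0, -1)  (L[2][1] := 3)

L[1][0] = 3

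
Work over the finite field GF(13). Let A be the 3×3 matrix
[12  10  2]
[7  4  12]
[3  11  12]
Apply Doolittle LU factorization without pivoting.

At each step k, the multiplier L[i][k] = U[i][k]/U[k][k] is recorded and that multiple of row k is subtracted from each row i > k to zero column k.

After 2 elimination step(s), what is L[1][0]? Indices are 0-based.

k=0: U[0][0]=12
  eliminate (1,0): mult=6, new row 1: (0, 9, 0); set L[1][0]=6
  eliminate (2,0): mult=10, new row 2: (0, 2, 5); set L[2][0]=10
k=1: U[1][1]=9
  eliminate (2,1): mult=6, new row 2: (0, 0, 5); set L[2][1]=6

L[1][0] = 6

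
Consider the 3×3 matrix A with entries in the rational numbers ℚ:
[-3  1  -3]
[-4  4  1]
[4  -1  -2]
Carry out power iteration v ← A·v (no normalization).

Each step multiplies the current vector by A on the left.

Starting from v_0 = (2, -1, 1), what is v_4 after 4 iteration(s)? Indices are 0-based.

v_0 = (2, -1, 1).
v_1 = A·v_0 = (-10, -11, 7).
v_2 = A·v_1 = (-2, 3, -43).
v_3 = A·v_2 = (138, -23, 75).
v_4 = A·v_3 = (-662, -569, 425).

v_4 = (-662, -569, 425)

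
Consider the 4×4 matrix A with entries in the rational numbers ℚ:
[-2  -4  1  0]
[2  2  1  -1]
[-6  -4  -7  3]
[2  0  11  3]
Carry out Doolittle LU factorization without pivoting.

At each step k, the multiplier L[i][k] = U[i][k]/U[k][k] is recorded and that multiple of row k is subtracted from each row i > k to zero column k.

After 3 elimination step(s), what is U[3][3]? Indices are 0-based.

k=0: U[0][0]=-2
  eliminate (1,0): mult=-1, new row 1: (0, -2, 2, -1); set L[1][0]=-1
  eliminate (2,0): mult=3, new row 2: (0, 8, -10, 3); set L[2][0]=3
  eliminate (3,0): mult=-1, new row 3: (0, -4, 12, 3); set L[3][0]=-1
k=1: U[1][1]=-2
  eliminate (2,1): mult=-4, new row 2: (0, 0, -2, -1); set L[2][1]=-4
  eliminate (3,1): mult=2, new row 3: (0, 0, 8, 5); set L[3][1]=2
k=2: U[2][2]=-2
  eliminate (3,2): mult=-4, new row 3: (0, 0, 0, 1); set L[3][2]=-4

U[3][3] = 1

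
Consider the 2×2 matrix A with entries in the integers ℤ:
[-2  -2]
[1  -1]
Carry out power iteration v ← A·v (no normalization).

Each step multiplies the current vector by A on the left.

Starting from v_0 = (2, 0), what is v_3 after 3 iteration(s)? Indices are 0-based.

v_0 = (2, 0).
v_1 = A·v_0 = (-4, 2).
v_2 = A·v_1 = (4, -6).
v_3 = A·v_2 = (4, 10).

v_3 = (4, 10)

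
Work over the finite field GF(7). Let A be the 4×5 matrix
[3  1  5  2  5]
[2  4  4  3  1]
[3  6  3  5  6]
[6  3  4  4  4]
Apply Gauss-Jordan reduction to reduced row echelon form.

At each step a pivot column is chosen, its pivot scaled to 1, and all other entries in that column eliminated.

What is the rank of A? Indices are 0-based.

step 1: normalize row 0 (÷3) = (1, 5, 4, 3, 4)
  row 1: subtract 2×row0 = (0, 1, 3, 4, 0)
  row 2: subtract 3×row0 = (0, 5, 5, 3, 1)
  row 3: subtract 6×row0 = (0, 1, 1, 0, 1)
step 2: normalize row 1 (÷1) = (0, 1, 3, 4, 0)
  row 0: subtract 5×row1 = (1, 0, 3, 4, 4)
  row 2: subtract 5×row1 = (0, 0, 4, 4, 1)
  row 3: subtract 1×row1 = (0, 0, 5, 3, 1)
step 3: normalize row 2 (÷4) = (0, 0, 1, 1, 2)
  row 0: subtract 3×row2 = (1, 0, 0, 1, 5)
  row 1: subtract 3×row2 = (0, 1, 0, 1, 1)
  row 3: subtract 5×row2 = (0, 0, 0, 5, 5)
step 4: normalize row 3 (÷5) = (0, 0, 0, 1, 1)
  row 0: subtract 1×row3 = (1, 0, 0, 0, 4)
  row 1: subtract 1×row3 = (0, 1, 0, 0, 0)
  row 2: subtract 1×row3 = (0, 0, 1, 0, 1)

rank = 4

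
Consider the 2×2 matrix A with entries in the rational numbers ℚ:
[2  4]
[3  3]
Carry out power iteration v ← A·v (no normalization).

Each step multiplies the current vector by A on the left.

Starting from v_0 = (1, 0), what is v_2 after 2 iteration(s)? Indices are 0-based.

v_2 = (16, 15)

v_0 = (1, 0).
v_1 = A·v_0 = (2, 3).
v_2 = A·v_1 = (16, 15).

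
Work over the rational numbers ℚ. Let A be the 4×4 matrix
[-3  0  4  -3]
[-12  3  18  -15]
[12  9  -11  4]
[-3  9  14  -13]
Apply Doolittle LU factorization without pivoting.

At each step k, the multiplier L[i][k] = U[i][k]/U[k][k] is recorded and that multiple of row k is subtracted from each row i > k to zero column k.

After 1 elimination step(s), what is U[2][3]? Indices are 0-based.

U[2][3] = -8

[col 0] pivot -3
  R1 -= 4*R0 → (0, 3, 2, -3)  (L[1][0] := 4)
  R2 -= -4*R0 → (0, 9, 5, -8)  (L[2][0] := -4)
  R3 -= 1*R0 → (0, 9, 10, -10)  (L[3][0] := 1)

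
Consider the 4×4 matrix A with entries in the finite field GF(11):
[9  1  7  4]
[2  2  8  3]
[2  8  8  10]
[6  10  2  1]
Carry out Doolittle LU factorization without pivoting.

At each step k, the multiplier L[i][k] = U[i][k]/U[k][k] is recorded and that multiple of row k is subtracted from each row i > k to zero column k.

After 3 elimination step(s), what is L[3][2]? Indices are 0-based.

k=0: U[0][0]=9
  eliminate (1,0): mult=10, new row 1: (0, 3, 4, 7); set L[1][0]=10
  eliminate (2,0): mult=10, new row 2: (0, 9, 4, 3); set L[2][0]=10
  eliminate (3,0): mult=8, new row 3: (0, 2, 1, 2); set L[3][0]=8
k=1: U[1][1]=3
  eliminate (2,1): mult=3, new row 2: (0, 0, 3, 4); set L[2][1]=3
  eliminate (3,1): mult=8, new row 3: (0, 0, 2, 1); set L[3][1]=8
k=2: U[2][2]=3
  eliminate (3,2): mult=8, new row 3: (0, 0, 0, 2); set L[3][2]=8

L[3][2] = 8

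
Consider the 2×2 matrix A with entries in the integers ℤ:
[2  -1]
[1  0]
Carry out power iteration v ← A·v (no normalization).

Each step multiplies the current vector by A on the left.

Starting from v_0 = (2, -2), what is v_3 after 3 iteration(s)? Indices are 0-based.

v_0 = (2, -2).
v_1 = A·v_0 = (6, 2).
v_2 = A·v_1 = (10, 6).
v_3 = A·v_2 = (14, 10).

v_3 = (14, 10)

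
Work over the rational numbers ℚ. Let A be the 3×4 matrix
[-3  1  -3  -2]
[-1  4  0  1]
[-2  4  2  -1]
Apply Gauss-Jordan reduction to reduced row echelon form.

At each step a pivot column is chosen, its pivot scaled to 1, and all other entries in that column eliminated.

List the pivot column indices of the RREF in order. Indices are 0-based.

[1] R0 /= -3  ⇒  (1, -1/3, 1, 2/3)
     R1 -= -1·R0  ⇒  (0, 11/3, 1, 5/3)
     R2 -= -2·R0  ⇒  (0, 10/3, 4, 1/3)
[2] R1 /= 11/3  ⇒  (0, 1, 3/11, 5/11)
     R0 -= -1/3·R1  ⇒  (1, 0, 12/11, 9/11)
     R2 -= 10/3·R1  ⇒  (0, 0, 34/11, -13/11)
[3] R2 /= 34/11  ⇒  (0, 0, 1, -13/34)
     R0 -= 12/11·R2  ⇒  (1, 0, 0, 21/17)
     R1 -= 3/11·R2  ⇒  (0, 1, 0, 19/34)

pivot columns: 0, 1, 2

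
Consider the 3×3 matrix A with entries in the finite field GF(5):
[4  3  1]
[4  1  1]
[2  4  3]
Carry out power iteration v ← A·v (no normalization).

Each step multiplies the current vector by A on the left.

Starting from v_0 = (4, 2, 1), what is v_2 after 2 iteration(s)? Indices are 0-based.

v_0 = (4, 2, 1).
v_1 = A·v_0 = (3, 4, 4).
v_2 = A·v_1 = (3, 0, 4).

v_2 = (3, 0, 4)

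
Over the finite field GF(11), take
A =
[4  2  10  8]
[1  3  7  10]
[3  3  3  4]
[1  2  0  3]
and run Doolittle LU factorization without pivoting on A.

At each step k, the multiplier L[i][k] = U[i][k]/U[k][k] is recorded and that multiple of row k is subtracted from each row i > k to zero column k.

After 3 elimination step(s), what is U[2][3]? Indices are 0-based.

Step 1: pivot at (0,0) is 4.
  row1 ← row1 − (3)·row0  ⇒  L[1][0]=3, U row1=(0, 8, 10, 8)
  row2 ← row2 − (9)·row0  ⇒  L[2][0]=9, U row2=(0, 7, 1, 9)
  row3 ← row3 − (3)·row0  ⇒  L[3][0]=3, U row3=(0, 7, 3, 1)
Step 2: pivot at (1,1) is 8.
  row2 ← row2 − (5)·row1  ⇒  L[2][1]=5, U row2=(0, 0, 6, 2)
  row3 ← row3 − (5)·row1  ⇒  L[3][1]=5, U row3=(0, 0, 8, 5)
Step 3: pivot at (2,2) is 6.
  row3 ← row3 − (5)·row2  ⇒  L[3][2]=5, U row3=(0, 0, 0, 6)

U[2][3] = 2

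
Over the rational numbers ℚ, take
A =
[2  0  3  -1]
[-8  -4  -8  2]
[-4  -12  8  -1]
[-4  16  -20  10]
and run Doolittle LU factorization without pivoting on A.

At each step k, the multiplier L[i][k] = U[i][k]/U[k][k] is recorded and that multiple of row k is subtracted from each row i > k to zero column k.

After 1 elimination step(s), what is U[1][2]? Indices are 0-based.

k=0: U[0][0]=2
  eliminate (1,0): mult=-4, new row 1: (0, -4, 4, -2); set L[1][0]=-4
  eliminate (2,0): mult=-2, new row 2: (0, -12, 14, -3); set L[2][0]=-2
  eliminate (3,0): mult=-2, new row 3: (0, 16, -14, 8); set L[3][0]=-2

U[1][2] = 4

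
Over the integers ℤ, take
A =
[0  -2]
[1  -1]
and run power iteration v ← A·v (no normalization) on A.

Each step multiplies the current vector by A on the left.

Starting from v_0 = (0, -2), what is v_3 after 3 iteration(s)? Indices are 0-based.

v_0 = (0, -2).
v_1 = A·v_0 = (4, 2).
v_2 = A·v_1 = (-4, 2).
v_3 = A·v_2 = (-4, -6).

v_3 = (-4, -6)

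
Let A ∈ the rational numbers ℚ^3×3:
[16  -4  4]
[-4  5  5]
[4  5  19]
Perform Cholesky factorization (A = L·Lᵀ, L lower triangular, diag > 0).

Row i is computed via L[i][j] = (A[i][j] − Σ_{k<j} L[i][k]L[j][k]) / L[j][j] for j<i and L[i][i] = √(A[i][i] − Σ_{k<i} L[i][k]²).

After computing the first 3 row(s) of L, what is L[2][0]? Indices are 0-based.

L[2][0] = 1

Step 1: L[0][0] = √(16) = 4.
  L[1][0] = (-4) / L[0][0] = -1.
Step 2: L[1][1] = √(4) = 2.
  L[2][0] = (4) / L[0][0] = 1.
  L[2][1] = (6) / L[1][1] = 3.
Step 3: L[2][2] = √(9) = 3.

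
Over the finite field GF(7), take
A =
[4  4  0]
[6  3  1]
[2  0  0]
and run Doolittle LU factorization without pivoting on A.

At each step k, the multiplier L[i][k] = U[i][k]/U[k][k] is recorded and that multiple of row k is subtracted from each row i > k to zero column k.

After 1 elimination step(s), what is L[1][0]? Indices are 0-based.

[col 0] pivot 4
  R1 -= 5*R0 → (0, 4, 1)  (L[1][0] := 5)
  R2 -= 4*R0 → (0, 5, 0)  (L[2][0] := 4)

L[1][0] = 5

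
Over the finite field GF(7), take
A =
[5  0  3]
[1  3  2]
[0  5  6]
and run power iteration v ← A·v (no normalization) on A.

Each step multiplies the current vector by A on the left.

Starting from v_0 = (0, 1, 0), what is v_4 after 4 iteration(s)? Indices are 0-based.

v_4 = (3, 5, 4)

v_0 = (0, 1, 0).
v_1 = A·v_0 = (0, 3, 5).
v_2 = A·v_1 = (1, 5, 3).
v_3 = A·v_2 = (0, 1, 1).
v_4 = A·v_3 = (3, 5, 4).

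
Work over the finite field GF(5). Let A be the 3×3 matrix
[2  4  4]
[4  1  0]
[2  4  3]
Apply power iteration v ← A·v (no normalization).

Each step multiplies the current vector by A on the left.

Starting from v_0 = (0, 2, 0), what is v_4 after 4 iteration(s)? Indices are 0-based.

v_0 = (0, 2, 0).
v_1 = A·v_0 = (3, 2, 3).
v_2 = A·v_1 = (1, 4, 3).
v_3 = A·v_2 = (0, 3, 2).
v_4 = A·v_3 = (0, 3, 3).

v_4 = (0, 3, 3)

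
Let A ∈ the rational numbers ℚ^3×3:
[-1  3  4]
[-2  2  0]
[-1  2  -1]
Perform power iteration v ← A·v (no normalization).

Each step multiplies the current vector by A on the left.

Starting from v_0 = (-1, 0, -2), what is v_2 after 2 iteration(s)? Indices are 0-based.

v_0 = (-1, 0, -2).
v_1 = A·v_0 = (-7, 2, 3).
v_2 = A·v_1 = (25, 18, 8).

v_2 = (25, 18, 8)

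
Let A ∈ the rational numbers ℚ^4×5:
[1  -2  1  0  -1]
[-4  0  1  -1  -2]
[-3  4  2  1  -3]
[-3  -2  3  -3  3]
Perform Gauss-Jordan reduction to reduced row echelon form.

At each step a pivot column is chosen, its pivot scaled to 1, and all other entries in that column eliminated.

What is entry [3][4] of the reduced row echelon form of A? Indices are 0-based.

step 1: normalize row 0 (÷1) = (1, -2, 1, 0, -1)
  row 1: subtract -4×row0 = (0, -8, 5, -1, -6)
  row 2: subtract -3×row0 = (0, -2, 5, 1, -6)
  row 3: subtract -3×row0 = (0, -8, 6, -3, 0)
step 2: normalize row 1 (÷-8) = (0, 1, -5/8, 1/8, 3/4)
  row 0: subtract -2×row1 = (1, 0, -1/4, 1/4, 1/2)
  row 2: subtract -2×row1 = (0, 0, 15/4, 5/4, -9/2)
  row 3: subtract -8×row1 = (0, 0, 1, -2, 6)
step 3: normalize row 2 (÷15/4) = (0, 0, 1, 1/3, -6/5)
  row 0: subtract -1/4×row2 = (1, 0, 0, 1/3, 1/5)
  row 1: subtract -5/8×row2 = (0, 1, 0, 1/3, 0)
  row 3: subtract 1×row2 = (0, 0, 0, -7/3, 36/5)
step 4: normalize row 3 (÷-7/3) = (0, 0, 0, 1, -108/35)
  row 0: subtract 1/3×row3 = (1, 0, 0, 0, 43/35)
  row 1: subtract 1/3×row3 = (0, 1, 0, 0, 36/35)
  row 2: subtract 1/3×row3 = (0, 0, 1, 0, -6/35)

M[3][4] = -108/35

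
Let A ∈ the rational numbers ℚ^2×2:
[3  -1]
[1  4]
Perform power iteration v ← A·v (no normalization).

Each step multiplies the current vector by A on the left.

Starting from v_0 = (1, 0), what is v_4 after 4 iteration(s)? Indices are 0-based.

v_4 = (15, 161)

v_0 = (1, 0).
v_1 = A·v_0 = (3, 1).
v_2 = A·v_1 = (8, 7).
v_3 = A·v_2 = (17, 36).
v_4 = A·v_3 = (15, 161).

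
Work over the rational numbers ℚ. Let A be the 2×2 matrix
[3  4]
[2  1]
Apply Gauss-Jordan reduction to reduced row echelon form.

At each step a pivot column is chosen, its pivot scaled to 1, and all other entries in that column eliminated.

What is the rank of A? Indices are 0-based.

step 1: normalize row 0 (÷3) = (1, 4/3)
  row 1: subtract 2×row0 = (0, -5/3)
step 2: normalize row 1 (÷-5/3) = (0, 1)
  row 0: subtract 4/3×row1 = (1, 0)

rank = 2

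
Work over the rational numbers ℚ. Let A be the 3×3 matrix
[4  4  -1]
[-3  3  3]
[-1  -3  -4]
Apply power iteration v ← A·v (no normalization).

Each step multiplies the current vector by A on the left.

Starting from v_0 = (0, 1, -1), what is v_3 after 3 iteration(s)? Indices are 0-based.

v_0 = (0, 1, -1).
v_1 = A·v_0 = (5, 0, 1).
v_2 = A·v_1 = (19, -12, -9).
v_3 = A·v_2 = (37, -120, 53).

v_3 = (37, -120, 53)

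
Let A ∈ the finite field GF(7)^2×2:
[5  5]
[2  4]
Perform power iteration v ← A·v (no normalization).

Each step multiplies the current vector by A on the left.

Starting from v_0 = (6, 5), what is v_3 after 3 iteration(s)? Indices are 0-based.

v_0 = (6, 5).
v_1 = A·v_0 = (6, 4).
v_2 = A·v_1 = (1, 0).
v_3 = A·v_2 = (5, 2).

v_3 = (5, 2)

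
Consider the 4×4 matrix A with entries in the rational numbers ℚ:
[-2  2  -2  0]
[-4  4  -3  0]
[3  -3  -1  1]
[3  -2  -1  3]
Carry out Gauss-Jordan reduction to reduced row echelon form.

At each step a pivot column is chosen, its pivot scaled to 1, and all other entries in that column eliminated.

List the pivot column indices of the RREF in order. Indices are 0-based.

pivot columns: 0, 1, 2, 3

pivot(0,0)=-2: scale R0 → (1, -1, 1, 0)
  clear (1,0): R1 −= (-4)R0 → (0, 0, 1, 0)
  clear (2,0): R2 −= (3)R0 → (0, 0, -4, 1)
  clear (3,0): R3 −= (3)R0 → (0, 1, -4, 3)
pivot(1,1): swap R1↔R3
pivot(1,1)=1: scale R1 → (0, 1, -4, 3)
  clear (0,1): R0 −= (-1)R1 → (1, 0, -3, 3)
pivot(2,2)=-4: scale R2 → (0, 0, 1, -1/4)
  clear (0,2): R0 −= (-3)R2 → (1, 0, 0, 9/4)
  clear (1,2): R1 −= (-4)R2 → (0, 1, 0, 2)
  clear (3,2): R3 −= (1)R2 → (0, 0, 0, 1/4)
pivot(3,3)=1/4: scale R3 → (0, 0, 0, 1)
  clear (0,3): R0 −= (9/4)R3 → (1, 0, 0, 0)
  clear (1,3): R1 −= (2)R3 → (0, 1, 0, 0)
  clear (2,3): R2 −= (-1/4)R3 → (0, 0, 1, 0)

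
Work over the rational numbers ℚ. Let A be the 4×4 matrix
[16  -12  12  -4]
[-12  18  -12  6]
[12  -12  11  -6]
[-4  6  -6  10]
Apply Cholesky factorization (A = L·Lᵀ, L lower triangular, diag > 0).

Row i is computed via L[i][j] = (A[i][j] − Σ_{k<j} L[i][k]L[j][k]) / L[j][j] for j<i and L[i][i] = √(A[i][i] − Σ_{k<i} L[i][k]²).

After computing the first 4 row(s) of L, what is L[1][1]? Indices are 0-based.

Step 1: L[0][0] = √(16) = 4.
  L[1][0] = (-12) / L[0][0] = -3.
Step 2: L[1][1] = √(9) = 3.
  L[2][0] = (12) / L[0][0] = 3.
  L[2][1] = (-3) / L[1][1] = -1.
Step 3: L[2][2] = √(1) = 1.
  L[3][0] = (-4) / L[0][0] = -1.
  L[3][1] = (3) / L[1][1] = 1.
  L[3][2] = (-2) / L[2][2] = -2.
Step 4: L[3][3] = √(4) = 2.

L[1][1] = 3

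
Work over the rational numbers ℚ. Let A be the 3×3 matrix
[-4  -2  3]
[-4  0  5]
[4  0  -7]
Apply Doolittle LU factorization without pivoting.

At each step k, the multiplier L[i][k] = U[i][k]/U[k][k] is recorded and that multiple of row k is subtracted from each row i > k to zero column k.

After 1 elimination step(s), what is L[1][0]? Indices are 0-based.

k=0: U[0][0]=-4
  eliminate (1,0): mult=1, new row 1: (0, 2, 2); set L[1][0]=1
  eliminate (2,0): mult=-1, new row 2: (0, -2, -4); set L[2][0]=-1

L[1][0] = 1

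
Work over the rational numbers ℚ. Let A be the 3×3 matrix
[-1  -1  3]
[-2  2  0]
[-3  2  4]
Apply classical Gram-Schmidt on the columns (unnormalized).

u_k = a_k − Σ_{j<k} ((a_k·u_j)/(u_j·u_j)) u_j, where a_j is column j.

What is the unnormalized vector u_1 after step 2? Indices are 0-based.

Step 1: u_0 = a_0 = (-1, -2, -3).
Step 2: u_1 = a_1 − (-9/14)·u_0 = (-23/14, 5/7, 1/14).

u_1 = (-23/14, 5/7, 1/14)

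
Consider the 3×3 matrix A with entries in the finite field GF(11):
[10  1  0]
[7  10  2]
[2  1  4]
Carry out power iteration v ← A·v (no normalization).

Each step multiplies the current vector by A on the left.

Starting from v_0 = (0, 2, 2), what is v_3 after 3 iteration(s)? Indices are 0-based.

v_3 = (10, 5, 7)

v_0 = (0, 2, 2).
v_1 = A·v_0 = (2, 2, 10).
v_2 = A·v_1 = (0, 10, 2).
v_3 = A·v_2 = (10, 5, 7).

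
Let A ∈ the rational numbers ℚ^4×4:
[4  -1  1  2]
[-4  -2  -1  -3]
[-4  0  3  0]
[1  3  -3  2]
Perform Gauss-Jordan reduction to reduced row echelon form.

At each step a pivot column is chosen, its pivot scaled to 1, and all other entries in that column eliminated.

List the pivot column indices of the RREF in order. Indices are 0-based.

pivot columns: 0, 1, 2, 3

step 1: normalize row 0 (÷4) = (1, -1/4, 1/4, 1/2)
  row 1: subtract -4×row0 = (0, -3, 0, -1)
  row 2: subtract -4×row0 = (0, -1, 4, 2)
  row 3: subtract 1×row0 = (0, 13/4, -13/4, 3/2)
step 2: normalize row 1 (÷-3) = (0, 1, 0, 1/3)
  row 0: subtract -1/4×row1 = (1, 0, 1/4, 7/12)
  row 2: subtract -1×row1 = (0, 0, 4, 7/3)
  row 3: subtract 13/4×row1 = (0, 0, -13/4, 5/12)
step 3: normalize row 2 (÷4) = (0, 0, 1, 7/12)
  row 0: subtract 1/4×row2 = (1, 0, 0, 7/16)
  row 3: subtract -13/4×row2 = (0, 0, 0, 37/16)
step 4: normalize row 3 (÷37/16) = (0, 0, 0, 1)
  row 0: subtract 7/16×row3 = (1, 0, 0, 0)
  row 1: subtract 1/3×row3 = (0, 1, 0, 0)
  row 2: subtract 7/12×row3 = (0, 0, 1, 0)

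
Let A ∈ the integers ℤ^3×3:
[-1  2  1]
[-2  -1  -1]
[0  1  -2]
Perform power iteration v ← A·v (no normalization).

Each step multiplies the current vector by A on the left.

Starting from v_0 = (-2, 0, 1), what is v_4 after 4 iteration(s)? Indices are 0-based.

v_4 = (-17, 39, 40)

v_0 = (-2, 0, 1).
v_1 = A·v_0 = (3, 3, -2).
v_2 = A·v_1 = (1, -7, 7).
v_3 = A·v_2 = (-8, -2, -21).
v_4 = A·v_3 = (-17, 39, 40).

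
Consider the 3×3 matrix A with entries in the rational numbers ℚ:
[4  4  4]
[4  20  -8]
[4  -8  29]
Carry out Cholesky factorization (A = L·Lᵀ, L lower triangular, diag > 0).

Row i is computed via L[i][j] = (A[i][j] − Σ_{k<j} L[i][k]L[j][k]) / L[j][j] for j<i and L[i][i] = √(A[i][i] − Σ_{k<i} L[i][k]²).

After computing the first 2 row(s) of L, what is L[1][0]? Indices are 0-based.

Step 1: L[0][0] = √(4) = 2.
  L[1][0] = (4) / L[0][0] = 2.
Step 2: L[1][1] = √(16) = 4.

L[1][0] = 2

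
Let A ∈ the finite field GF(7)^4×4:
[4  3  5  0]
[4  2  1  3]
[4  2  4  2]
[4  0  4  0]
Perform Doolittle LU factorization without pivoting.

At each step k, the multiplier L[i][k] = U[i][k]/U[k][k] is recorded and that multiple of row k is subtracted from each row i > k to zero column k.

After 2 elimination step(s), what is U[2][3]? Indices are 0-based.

U[2][3] = 6

k=0: U[0][0]=4
  eliminate (1,0): mult=1, new row 1: (0, 6, 3, 3); set L[1][0]=1
  eliminate (2,0): mult=1, new row 2: (0, 6, 6, 2); set L[2][0]=1
  eliminate (3,0): mult=1, new row 3: (0, 4, 6, 0); set L[3][0]=1
k=1: U[1][1]=6
  eliminate (2,1): mult=1, new row 2: (0, 0, 3, 6); set L[2][1]=1
  eliminate (3,1): mult=3, new row 3: (0, 0, 4, 5); set L[3][1]=3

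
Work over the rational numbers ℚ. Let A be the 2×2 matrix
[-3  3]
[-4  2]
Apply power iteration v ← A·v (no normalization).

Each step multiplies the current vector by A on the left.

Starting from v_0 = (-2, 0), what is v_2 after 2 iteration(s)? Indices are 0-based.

v_0 = (-2, 0).
v_1 = A·v_0 = (6, 8).
v_2 = A·v_1 = (6, -8).

v_2 = (6, -8)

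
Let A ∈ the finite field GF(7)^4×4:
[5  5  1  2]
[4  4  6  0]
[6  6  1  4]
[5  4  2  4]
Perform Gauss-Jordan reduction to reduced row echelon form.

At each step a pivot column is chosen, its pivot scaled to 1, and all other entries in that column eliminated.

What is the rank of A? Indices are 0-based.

rank = 4

[1] R0 /= 5  ⇒  (1, 1, 3, 6)
     R1 -= 4·R0  ⇒  (0, 0, 1, 4)
     R2 -= 6·R0  ⇒  (0, 0, 4, 3)
     R3 -= 5·R0  ⇒  (0, 6, 1, 2)
[2] R1 <-> R3
[2] R1 /= 6  ⇒  (0, 1, 6, 5)
     R0 -= 1·R1  ⇒  (1, 0, 4, 1)
[3] R2 /= 4  ⇒  (0, 0, 1, 6)
     R0 -= 4·R2  ⇒  (1, 0, 0, 5)
     R1 -= 6·R2  ⇒  (0, 1, 0, 4)
     R3 -= 1·R2  ⇒  (0, 0, 0, 5)
[4] R3 /= 5  ⇒  (0, 0, 0, 1)
     R0 -= 5·R3  ⇒  (1, 0, 0, 0)
     R1 -= 4·R3  ⇒  (0, 1, 0, 0)
     R2 -= 6·R3  ⇒  (0, 0, 1, 0)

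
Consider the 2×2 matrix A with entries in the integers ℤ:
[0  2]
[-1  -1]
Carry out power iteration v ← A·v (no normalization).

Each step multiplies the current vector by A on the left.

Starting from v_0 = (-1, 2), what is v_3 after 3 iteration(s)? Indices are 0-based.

v_3 = (-6, 5)

v_0 = (-1, 2).
v_1 = A·v_0 = (4, -1).
v_2 = A·v_1 = (-2, -3).
v_3 = A·v_2 = (-6, 5).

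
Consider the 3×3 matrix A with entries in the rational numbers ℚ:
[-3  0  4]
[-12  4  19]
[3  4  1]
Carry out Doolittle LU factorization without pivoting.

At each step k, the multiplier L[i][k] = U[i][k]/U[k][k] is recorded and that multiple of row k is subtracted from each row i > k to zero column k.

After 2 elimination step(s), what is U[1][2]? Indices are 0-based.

U[1][2] = 3

Step 1: pivot at (0,0) is -3.
  row1 ← row1 − (4)·row0  ⇒  L[1][0]=4, U row1=(0, 4, 3)
  row2 ← row2 − (-1)·row0  ⇒  L[2][0]=-1, U row2=(0, 4, 5)
Step 2: pivot at (1,1) is 4.
  row2 ← row2 − (1)·row1  ⇒  L[2][1]=1, U row2=(0, 0, 2)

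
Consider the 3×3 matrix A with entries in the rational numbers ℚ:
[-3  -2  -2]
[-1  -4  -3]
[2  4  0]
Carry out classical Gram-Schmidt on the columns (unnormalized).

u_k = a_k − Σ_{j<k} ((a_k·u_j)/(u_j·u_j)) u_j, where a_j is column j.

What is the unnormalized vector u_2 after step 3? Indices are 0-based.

u_2 = (-32/45, -64/45, -16/9)

Step 1: u_0 = a_0 = (-3, -1, 2).
Step 2: u_1 = a_1 − (9/7)·u_0 = (13/7, -19/7, 10/7).
Step 3: u_2 = a_2 − (9/14)·u_0 − (31/90)·u_1 = (-32/45, -64/45, -16/9).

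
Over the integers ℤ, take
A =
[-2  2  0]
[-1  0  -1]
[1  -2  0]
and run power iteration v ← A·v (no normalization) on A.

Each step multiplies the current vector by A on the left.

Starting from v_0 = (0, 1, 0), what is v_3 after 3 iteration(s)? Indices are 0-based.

v_3 = (8, 2, -4)

v_0 = (0, 1, 0).
v_1 = A·v_0 = (2, 0, -2).
v_2 = A·v_1 = (-4, 0, 2).
v_3 = A·v_2 = (8, 2, -4).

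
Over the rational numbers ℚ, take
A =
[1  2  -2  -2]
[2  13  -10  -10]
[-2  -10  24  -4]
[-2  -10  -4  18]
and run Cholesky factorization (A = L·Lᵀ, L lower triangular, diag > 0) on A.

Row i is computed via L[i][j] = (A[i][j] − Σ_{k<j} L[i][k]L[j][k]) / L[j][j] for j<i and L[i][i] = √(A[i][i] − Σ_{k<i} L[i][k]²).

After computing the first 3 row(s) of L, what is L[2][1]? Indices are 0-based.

L[2][1] = -2

Step 1: L[0][0] = √(1) = 1.
  L[1][0] = (2) / L[0][0] = 2.
Step 2: L[1][1] = √(9) = 3.
  L[2][0] = (-2) / L[0][0] = -2.
  L[2][1] = (-6) / L[1][1] = -2.
Step 3: L[2][2] = √(16) = 4.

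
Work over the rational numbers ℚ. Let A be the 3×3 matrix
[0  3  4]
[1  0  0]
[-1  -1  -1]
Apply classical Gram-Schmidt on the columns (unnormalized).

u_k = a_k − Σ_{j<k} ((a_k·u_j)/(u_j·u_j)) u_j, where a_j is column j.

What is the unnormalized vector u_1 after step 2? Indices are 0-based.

Step 1: u_0 = a_0 = (0, 1, -1).
Step 2: u_1 = a_1 − (1/2)·u_0 = (3, -1/2, -1/2).

u_1 = (3, -1/2, -1/2)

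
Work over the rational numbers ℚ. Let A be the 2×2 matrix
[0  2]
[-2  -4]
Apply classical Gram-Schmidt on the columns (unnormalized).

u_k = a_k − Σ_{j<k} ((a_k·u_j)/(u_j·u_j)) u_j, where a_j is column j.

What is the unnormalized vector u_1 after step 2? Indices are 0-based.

u_1 = (2, 0)

Step 1: u_0 = a_0 = (0, -2).
Step 2: u_1 = a_1 − (2)·u_0 = (2, 0).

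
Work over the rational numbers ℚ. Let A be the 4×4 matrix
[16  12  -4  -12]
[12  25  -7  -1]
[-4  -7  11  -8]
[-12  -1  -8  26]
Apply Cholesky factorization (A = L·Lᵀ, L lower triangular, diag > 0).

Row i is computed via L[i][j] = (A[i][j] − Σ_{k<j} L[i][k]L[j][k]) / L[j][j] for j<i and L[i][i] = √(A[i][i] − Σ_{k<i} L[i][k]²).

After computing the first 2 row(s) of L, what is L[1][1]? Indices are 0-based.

Step 1: L[0][0] = √(16) = 4.
  L[1][0] = (12) / L[0][0] = 3.
Step 2: L[1][1] = √(16) = 4.

L[1][1] = 4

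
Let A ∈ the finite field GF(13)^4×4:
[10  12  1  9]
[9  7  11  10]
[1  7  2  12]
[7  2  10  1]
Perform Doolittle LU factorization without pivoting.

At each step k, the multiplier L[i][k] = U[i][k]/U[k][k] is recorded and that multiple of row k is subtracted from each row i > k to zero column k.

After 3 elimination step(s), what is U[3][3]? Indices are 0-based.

U[3][3] = 7

k=0: U[0][0]=10
  eliminate (1,0): mult=10, new row 1: (0, 4, 1, 11); set L[1][0]=10
  eliminate (2,0): mult=4, new row 2: (0, 11, 11, 2); set L[2][0]=4
  eliminate (3,0): mult=2, new row 3: (0, 4, 8, 9); set L[3][0]=2
k=1: U[1][1]=4
  eliminate (2,1): mult=6, new row 2: (0, 0, 5, 1); set L[2][1]=6
  eliminate (3,1): mult=1, new row 3: (0, 0, 7, 11); set L[3][1]=1
k=2: U[2][2]=5
  eliminate (3,2): mult=4, new row 3: (0, 0, 0, 7); set L[3][2]=4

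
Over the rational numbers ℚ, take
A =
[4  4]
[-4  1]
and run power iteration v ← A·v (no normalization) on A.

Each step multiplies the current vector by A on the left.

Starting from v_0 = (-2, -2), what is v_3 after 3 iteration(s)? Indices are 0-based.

v_0 = (-2, -2).
v_1 = A·v_0 = (-16, 6).
v_2 = A·v_1 = (-40, 70).
v_3 = A·v_2 = (120, 230).

v_3 = (120, 230)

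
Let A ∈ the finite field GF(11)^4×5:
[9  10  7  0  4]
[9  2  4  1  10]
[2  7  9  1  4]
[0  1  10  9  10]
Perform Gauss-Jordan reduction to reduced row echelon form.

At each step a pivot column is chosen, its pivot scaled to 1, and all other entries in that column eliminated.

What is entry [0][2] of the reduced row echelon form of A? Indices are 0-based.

M[0][2] = 8

[1] R0 /= 9  ⇒  (1, 6, 2, 0, 9)
     R1 -= 9·R0  ⇒  (0, 3, 8, 1, 6)
     R2 -= 2·R0  ⇒  (0, 6, 5, 1, 8)
[2] R1 /= 3  ⇒  (0, 1, 10, 4, 2)
     R0 -= 6·R1  ⇒  (1, 0, 8, 9, 8)
     R2 -= 6·R1  ⇒  (0, 0, 0, 10, 7)
     R3 -= 1·R1  ⇒  (0, 0, 0, 5, 8)
column 2 empty below row 2
[3] R2 /= 10  ⇒  (0, 0, 0, 1, 4)
     R0 -= 9·R2  ⇒  (1, 0, 8, 0, 5)
     R1 -= 4·R2  ⇒  (0, 1, 10, 0, 8)
     R3 -= 5·R2  ⇒  (0, 0, 0, 0, 10)
[4] R3 /= 10  ⇒  (0, 0, 0, 0, 1)
     R0 -= 5·R3  ⇒  (1, 0, 8, 0, 0)
     R1 -= 8·R3  ⇒  (0, 1, 10, 0, 0)
     R2 -= 4·R3  ⇒  (0, 0, 0, 1, 0)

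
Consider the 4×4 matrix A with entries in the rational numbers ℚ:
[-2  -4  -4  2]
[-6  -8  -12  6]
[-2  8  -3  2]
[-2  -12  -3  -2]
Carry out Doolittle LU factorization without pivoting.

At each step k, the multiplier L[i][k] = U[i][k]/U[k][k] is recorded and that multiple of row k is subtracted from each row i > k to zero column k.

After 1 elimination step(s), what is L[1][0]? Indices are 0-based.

k=0: U[0][0]=-2
  eliminate (1,0): mult=3, new row 1: (0, 4, 0, 0); set L[1][0]=3
  eliminate (2,0): mult=1, new row 2: (0, 12, 1, 0); set L[2][0]=1
  eliminate (3,0): mult=1, new row 3: (0, -8, 1, -4); set L[3][0]=1

L[1][0] = 3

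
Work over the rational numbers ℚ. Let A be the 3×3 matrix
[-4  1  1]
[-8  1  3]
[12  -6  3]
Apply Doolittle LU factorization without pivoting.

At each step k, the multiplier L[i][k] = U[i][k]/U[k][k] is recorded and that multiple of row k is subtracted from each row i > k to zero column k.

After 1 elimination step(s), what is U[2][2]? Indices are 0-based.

[col 0] pivot -4
  R1 -= 2*R0 → (0, -1, 1)  (L[1][0] := 2)
  R2 -= -3*R0 → (0, -3, 6)  (L[2][0] := -3)

U[2][2] = 6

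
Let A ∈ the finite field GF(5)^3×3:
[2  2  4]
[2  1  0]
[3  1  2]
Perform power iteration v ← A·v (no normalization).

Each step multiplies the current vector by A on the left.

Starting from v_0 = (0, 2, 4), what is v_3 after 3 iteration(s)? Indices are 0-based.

v_3 = (0, 0, 3)

v_0 = (0, 2, 4).
v_1 = A·v_0 = (0, 2, 0).
v_2 = A·v_1 = (4, 2, 2).
v_3 = A·v_2 = (0, 0, 3).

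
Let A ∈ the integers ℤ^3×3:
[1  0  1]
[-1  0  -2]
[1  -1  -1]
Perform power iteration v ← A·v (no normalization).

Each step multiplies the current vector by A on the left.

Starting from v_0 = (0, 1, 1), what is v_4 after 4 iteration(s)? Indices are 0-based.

v_4 = (-5, 14, 22)

v_0 = (0, 1, 1).
v_1 = A·v_0 = (1, -2, -2).
v_2 = A·v_1 = (-1, 3, 5).
v_3 = A·v_2 = (4, -9, -9).
v_4 = A·v_3 = (-5, 14, 22).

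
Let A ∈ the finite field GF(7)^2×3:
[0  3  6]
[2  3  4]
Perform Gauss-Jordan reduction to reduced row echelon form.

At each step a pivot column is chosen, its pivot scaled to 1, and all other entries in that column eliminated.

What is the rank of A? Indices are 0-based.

pivot(0,0): swap R0↔R1
pivot(0,0)=2: scale R0 → (1, 5, 2)
pivot(1,1)=3: scale R1 → (0, 1, 2)
  clear (0,1): R0 −= (5)R1 → (1, 0, 6)

rank = 2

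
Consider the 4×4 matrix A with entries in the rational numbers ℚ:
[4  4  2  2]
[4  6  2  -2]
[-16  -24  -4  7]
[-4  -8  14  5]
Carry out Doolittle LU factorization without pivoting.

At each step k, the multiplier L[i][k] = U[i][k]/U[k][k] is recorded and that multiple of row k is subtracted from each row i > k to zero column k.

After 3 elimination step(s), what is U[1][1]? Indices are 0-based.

Step 1: pivot at (0,0) is 4.
  row1 ← row1 − (1)·row0  ⇒  L[1][0]=1, U row1=(0, 2, 0, -4)
  row2 ← row2 − (-4)·row0  ⇒  L[2][0]=-4, U row2=(0, -8, 4, 15)
  row3 ← row3 − (-1)·row0  ⇒  L[3][0]=-1, U row3=(0, -4, 16, 7)
Step 2: pivot at (1,1) is 2.
  row2 ← row2 − (-4)·row1  ⇒  L[2][1]=-4, U row2=(0, 0, 4, -1)
  row3 ← row3 − (-2)·row1  ⇒  L[3][1]=-2, U row3=(0, 0, 16, -1)
Step 3: pivot at (2,2) is 4.
  row3 ← row3 − (4)·row2  ⇒  L[3][2]=4, U row3=(0, 0, 0, 3)

U[1][1] = 2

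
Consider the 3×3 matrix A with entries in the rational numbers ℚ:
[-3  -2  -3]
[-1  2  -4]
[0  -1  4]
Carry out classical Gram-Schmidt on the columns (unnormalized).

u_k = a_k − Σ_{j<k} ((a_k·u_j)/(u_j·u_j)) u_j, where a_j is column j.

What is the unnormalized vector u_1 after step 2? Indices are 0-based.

u_1 = (-4/5, 12/5, -1)

Step 1: u_0 = a_0 = (-3, -1, 0).
Step 2: u_1 = a_1 − (2/5)·u_0 = (-4/5, 12/5, -1).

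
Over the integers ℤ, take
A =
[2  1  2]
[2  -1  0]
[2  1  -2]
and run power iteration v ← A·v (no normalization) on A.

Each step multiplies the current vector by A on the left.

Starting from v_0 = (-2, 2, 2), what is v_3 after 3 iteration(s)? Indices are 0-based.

v_0 = (-2, 2, 2).
v_1 = A·v_0 = (2, -6, -6).
v_2 = A·v_1 = (-14, 10, 10).
v_3 = A·v_2 = (2, -38, -38).

v_3 = (2, -38, -38)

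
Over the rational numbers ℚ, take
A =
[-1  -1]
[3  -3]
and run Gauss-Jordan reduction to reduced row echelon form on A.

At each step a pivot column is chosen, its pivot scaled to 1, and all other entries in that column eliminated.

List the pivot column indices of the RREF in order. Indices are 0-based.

pivot(0,0)=-1: scale R0 → (1, 1)
  clear (1,0): R1 −= (3)R0 → (0, -6)
pivot(1,1)=-6: scale R1 → (0, 1)
  clear (0,1): R0 −= (1)R1 → (1, 0)

pivot columns: 0, 1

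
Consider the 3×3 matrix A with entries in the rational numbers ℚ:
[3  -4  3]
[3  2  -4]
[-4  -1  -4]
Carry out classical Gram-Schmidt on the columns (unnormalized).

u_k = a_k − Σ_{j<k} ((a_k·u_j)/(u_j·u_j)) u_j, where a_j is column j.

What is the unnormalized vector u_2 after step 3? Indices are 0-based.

Step 1: u_0 = a_0 = (3, 3, -4).
Step 2: u_1 = a_1 − (-1/17)·u_0 = (-65/17, 37/17, -21/17).
Step 3: u_2 = a_2 − (13/34)·u_0 − (-259/355)·u_1 = (-133/142, -2527/710, -1197/355).

u_2 = (-133/142, -2527/710, -1197/355)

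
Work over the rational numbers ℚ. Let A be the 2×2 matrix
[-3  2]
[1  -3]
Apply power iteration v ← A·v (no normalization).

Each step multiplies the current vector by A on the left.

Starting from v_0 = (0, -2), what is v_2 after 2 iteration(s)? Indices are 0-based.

v_0 = (0, -2).
v_1 = A·v_0 = (-4, 6).
v_2 = A·v_1 = (24, -22).

v_2 = (24, -22)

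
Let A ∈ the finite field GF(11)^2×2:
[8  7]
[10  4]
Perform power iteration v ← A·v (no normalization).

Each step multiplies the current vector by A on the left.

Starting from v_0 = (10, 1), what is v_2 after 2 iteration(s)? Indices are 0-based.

v_2 = (5, 10)

v_0 = (10, 1).
v_1 = A·v_0 = (10, 5).
v_2 = A·v_1 = (5, 10).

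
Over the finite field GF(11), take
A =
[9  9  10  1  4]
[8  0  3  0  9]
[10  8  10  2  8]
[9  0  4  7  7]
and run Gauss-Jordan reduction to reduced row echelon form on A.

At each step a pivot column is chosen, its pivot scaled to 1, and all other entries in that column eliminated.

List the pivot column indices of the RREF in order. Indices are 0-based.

pivot columns: 0, 1, 2, 4

[1] R0 /= 9  ⇒  (1, 1, 6, 5, 9)
     R1 -= 8·R0  ⇒  (0, 3, 10, 4, 3)
     R2 -= 10·R0  ⇒  (0, 9, 5, 7, 6)
     R3 -= 9·R0  ⇒  (0, 2, 5, 6, 3)
[2] R1 /= 3  ⇒  (0, 1, 7, 5, 1)
     R0 -= 1·R1  ⇒  (1, 0, 10, 0, 8)
     R2 -= 9·R1  ⇒  (0, 0, 8, 6, 8)
     R3 -= 2·R1  ⇒  (0, 0, 2, 7, 1)
[3] R2 /= 8  ⇒  (0, 0, 1, 9, 1)
     R0 -= 10·R2  ⇒  (1, 0, 0, 9, 9)
     R1 -= 7·R2  ⇒  (0, 1, 0, 8, 5)
     R3 -= 2·R2  ⇒  (0, 0, 0, 0, 10)
column 3 empty below row 3
[4] R3 /= 10  ⇒  (0, 0, 0, 0, 1)
     R0 -= 9·R3  ⇒  (1, 0, 0, 9, 0)
     R1 -= 5·R3  ⇒  (0, 1, 0, 8, 0)
     R2 -= 1·R3  ⇒  (0, 0, 1, 9, 0)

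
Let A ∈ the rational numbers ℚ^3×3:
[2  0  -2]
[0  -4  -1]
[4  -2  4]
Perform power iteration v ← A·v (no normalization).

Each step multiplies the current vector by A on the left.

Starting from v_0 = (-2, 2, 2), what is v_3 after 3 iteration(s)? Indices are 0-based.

v_0 = (-2, 2, 2).
v_1 = A·v_0 = (-8, -10, -4).
v_2 = A·v_1 = (-8, 44, -28).
v_3 = A·v_2 = (40, -148, -232).

v_3 = (40, -148, -232)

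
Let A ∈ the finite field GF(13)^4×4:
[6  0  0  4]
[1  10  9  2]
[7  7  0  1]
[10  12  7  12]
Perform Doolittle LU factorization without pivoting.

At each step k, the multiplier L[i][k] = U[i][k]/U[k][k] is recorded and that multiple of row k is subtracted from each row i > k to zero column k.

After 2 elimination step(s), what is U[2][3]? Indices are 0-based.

U[2][3] = 11

Step 1: pivot at (0,0) is 6.
  row1 ← row1 − (11)·row0  ⇒  L[1][0]=11, U row1=(0, 10, 9, 10)
  row2 ← row2 − (12)·row0  ⇒  L[2][0]=12, U row2=(0, 7, 0, 5)
  row3 ← row3 − (6)·row0  ⇒  L[3][0]=6, U row3=(0, 12, 7, 1)
Step 2: pivot at (1,1) is 10.
  row2 ← row2 − (2)·row1  ⇒  L[2][1]=2, U row2=(0, 0, 8, 11)
  row3 ← row3 − (9)·row1  ⇒  L[3][1]=9, U row3=(0, 0, 4, 2)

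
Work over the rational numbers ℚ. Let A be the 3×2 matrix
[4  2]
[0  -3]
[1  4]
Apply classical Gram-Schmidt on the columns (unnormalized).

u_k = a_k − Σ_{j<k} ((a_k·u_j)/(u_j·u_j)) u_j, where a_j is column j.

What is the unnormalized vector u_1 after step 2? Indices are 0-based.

u_1 = (-14/17, -3, 56/17)

Step 1: u_0 = a_0 = (4, 0, 1).
Step 2: u_1 = a_1 − (12/17)·u_0 = (-14/17, -3, 56/17).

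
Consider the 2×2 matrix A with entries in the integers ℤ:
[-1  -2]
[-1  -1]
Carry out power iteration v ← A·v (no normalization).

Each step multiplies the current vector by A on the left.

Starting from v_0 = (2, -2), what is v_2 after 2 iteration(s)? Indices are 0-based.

v_2 = (-2, -2)

v_0 = (2, -2).
v_1 = A·v_0 = (2, 0).
v_2 = A·v_1 = (-2, -2).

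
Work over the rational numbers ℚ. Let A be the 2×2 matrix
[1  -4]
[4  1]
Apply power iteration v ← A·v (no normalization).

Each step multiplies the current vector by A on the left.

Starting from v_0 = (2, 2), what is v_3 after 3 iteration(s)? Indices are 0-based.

v_3 = (10, -198)

v_0 = (2, 2).
v_1 = A·v_0 = (-6, 10).
v_2 = A·v_1 = (-46, -14).
v_3 = A·v_2 = (10, -198).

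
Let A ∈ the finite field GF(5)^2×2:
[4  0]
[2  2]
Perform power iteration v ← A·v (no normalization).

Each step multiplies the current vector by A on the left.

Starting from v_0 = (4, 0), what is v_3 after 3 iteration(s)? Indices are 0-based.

v_0 = (4, 0).
v_1 = A·v_0 = (1, 3).
v_2 = A·v_1 = (4, 3).
v_3 = A·v_2 = (1, 4).

v_3 = (1, 4)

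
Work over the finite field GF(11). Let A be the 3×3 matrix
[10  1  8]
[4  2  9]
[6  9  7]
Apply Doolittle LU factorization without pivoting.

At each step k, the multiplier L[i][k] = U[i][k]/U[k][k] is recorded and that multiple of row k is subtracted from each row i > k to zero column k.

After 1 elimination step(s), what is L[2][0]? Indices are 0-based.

L[2][0] = 5

Step 1: pivot at (0,0) is 10.
  row1 ← row1 − (7)·row0  ⇒  L[1][0]=7, U row1=(0, 6, 8)
  row2 ← row2 − (5)·row0  ⇒  L[2][0]=5, U row2=(0, 4, 0)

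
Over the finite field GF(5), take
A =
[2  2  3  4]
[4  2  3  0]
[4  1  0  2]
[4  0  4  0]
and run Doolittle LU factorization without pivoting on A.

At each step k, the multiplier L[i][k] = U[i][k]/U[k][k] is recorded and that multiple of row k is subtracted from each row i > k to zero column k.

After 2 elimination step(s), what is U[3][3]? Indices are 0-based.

U[3][3] = 3

Step 1: pivot at (0,0) is 2.
  row1 ← row1 − (2)·row0  ⇒  L[1][0]=2, U row1=(0, 3, 2, 2)
  row2 ← row2 − (2)·row0  ⇒  L[2][0]=2, U row2=(0, 2, 4, 4)
  row3 ← row3 − (2)·row0  ⇒  L[3][0]=2, U row3=(0, 1, 3, 2)
Step 2: pivot at (1,1) is 3.
  row2 ← row2 − (4)·row1  ⇒  L[2][1]=4, U row2=(0, 0, 1, 1)
  row3 ← row3 − (2)·row1  ⇒  L[3][1]=2, U row3=(0, 0, 4, 3)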